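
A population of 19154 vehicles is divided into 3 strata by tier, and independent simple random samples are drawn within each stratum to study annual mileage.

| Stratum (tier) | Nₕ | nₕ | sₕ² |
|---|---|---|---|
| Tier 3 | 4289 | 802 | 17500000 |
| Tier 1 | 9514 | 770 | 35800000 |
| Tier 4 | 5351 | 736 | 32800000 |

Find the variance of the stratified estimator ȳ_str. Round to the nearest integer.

14432

Var(ȳ_str) = Σₕ Wₕ²(1 − fₕ)sₕ²/nₕ with Wₕ = Nₕ/N, N = 19154.
Tier 3: Wₕ = 0.22392190; term = 0.22392190²·(1 − 0.18698997)·17500000/802 = 889.51384.
Tier 1: Wₕ = 0.49671087; term = 0.49671087²·(1 − 0.08093336)·35800000/770 = 10542.573.
Tier 4: Wₕ = 0.27936723; term = 0.27936723²·(1 − 0.13754438)·32800000/736 = 2999.7407.
Sum = 14431.828.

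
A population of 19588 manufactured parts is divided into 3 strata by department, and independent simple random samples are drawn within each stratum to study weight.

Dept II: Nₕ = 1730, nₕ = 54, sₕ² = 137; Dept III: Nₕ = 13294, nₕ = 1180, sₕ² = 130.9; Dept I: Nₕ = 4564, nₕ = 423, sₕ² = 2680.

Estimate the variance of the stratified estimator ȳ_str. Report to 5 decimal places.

0.37781

Var(ȳ_str) = Σₕ Wₕ²(1 − fₕ)sₕ²/nₕ with Wₕ = Nₕ/N, N = 19588.
Dept II: Wₕ = 0.08831938; term = 0.08831938²·(1 − 0.03121387)·137/54 = 0.01917197.
Dept III: Wₕ = 0.67868082; term = 0.67868082²·(1 − 0.08876185)·130.9/1180 = 0.046560828.
Dept I: Wₕ = 0.23299980; term = 0.23299980²·(1 − 0.09268186)·2680/423 = 0.3120794.
Sum = 0.3778122.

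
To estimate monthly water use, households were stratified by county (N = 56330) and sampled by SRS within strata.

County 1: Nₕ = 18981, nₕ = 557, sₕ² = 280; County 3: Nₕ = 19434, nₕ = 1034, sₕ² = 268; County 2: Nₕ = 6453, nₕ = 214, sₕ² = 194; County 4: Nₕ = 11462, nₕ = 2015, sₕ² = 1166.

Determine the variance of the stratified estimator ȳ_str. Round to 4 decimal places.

Var(ȳ_str) = Σₕ Wₕ²(1 − fₕ)sₕ²/nₕ with Wₕ = Nₕ/N, N = 56330.
County 1: Wₕ = 0.33696077; term = 0.33696077²·(1 − 0.02934513)·280/557 = 0.055402115.
County 3: Wₕ = 0.34500266; term = 0.34500266²·(1 − 0.05320572)·268/1034 = 0.029208871.
County 2: Wₕ = 0.11455707; term = 0.11455707²·(1 − 0.03316287)·194/214 = 0.011502311.
County 4: Wₕ = 0.20347950; term = 0.20347950²·(1 − 0.17579829)·1166/2015 = 0.019746872.
Sum = 0.11586017.

0.1159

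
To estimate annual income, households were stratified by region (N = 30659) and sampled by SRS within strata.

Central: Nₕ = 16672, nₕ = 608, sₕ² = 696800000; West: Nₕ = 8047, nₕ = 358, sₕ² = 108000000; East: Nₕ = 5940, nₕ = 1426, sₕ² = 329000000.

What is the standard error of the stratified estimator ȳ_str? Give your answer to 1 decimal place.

Var(ȳ_str) = Σₕ Wₕ²(1 − fₕ)sₕ²/nₕ with Wₕ = Nₕ/N, N = 30659.
Central: Wₕ = 0.54378812; term = 0.54378812²·(1 − 0.03646833)·696800000/608 = 326535.19.
West: Wₕ = 0.26246779; term = 0.26246779²·(1 − 0.04448863)·108000000/358 = 19857.685.
East: Wₕ = 0.19374409; term = 0.19374409²·(1 − 0.24006734)·329000000/1426 = 6581.2502.
Sum = 352974.13.
SE = √(352974.13) = 594.1.

594.1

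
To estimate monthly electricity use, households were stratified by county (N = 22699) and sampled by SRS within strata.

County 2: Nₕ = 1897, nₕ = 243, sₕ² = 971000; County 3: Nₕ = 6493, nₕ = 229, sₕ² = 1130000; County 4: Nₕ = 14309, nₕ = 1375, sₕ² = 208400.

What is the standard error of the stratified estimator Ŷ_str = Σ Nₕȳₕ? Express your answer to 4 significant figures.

Var(Ŷ_str) = Σₕ Nₕ²(1 − fₕ)sₕ²/nₕ.
County 2: 1897²·(1 − 243/1897)·971000/243 = 1.253764 × 10^10.
County 3: 6493²·(1 − 229/6493)·1130000/229 = 2.0069665 × 10^11.
County 4: 14309²·(1 − 1375/14309)·208400/1375 = 2.8050277 × 10^10.
Sum = 2.4128457 × 10^11.
SE = √(2.4128457 × 10^11) = 491200.

491200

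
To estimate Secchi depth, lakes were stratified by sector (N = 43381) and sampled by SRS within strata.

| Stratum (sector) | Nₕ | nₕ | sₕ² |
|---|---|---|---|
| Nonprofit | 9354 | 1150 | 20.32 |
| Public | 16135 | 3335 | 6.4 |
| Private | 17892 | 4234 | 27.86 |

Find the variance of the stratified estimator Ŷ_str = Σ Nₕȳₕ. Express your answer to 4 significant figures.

3.360 × 10^6

Var(Ŷ_str) = Σₕ Nₕ²(1 − fₕ)sₕ²/nₕ.
Nonprofit: 9354²·(1 − 1150/9354)·20.32/1150 = 1.3559663 × 10^6.
Public: 16135²·(1 − 3335/16135)·6.4/3335 = 396335.59.
Private: 17892²·(1 − 4234/17892)·27.86/4234 = 1.6079638 × 10^6.
Sum = 3.3602657 × 10^6.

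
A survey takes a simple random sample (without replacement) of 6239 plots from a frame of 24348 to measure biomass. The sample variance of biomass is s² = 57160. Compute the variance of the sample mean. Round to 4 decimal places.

Under SRS without replacement, Var(ȳ) = (1 − f)·s²/n with f = n/N = 6239/24348 = 0.25624281.
Var(ȳ) = (1 − 0.25624281)·57160/6239 = 0.74375719·9.1617246 = 6.8140985.

6.8141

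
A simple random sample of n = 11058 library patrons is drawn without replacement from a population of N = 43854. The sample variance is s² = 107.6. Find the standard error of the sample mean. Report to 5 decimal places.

0.08530

Under SRS without replacement, Var(ȳ) = (1 − f)·s²/n with f = n/N = 11058/43854 = 0.25215488.
Var(ȳ) = (1 − 0.25215488)·107.6/11058 = 0.74784512·0.0097305118 = 0.0072769158.
SE(ȳ) = √(0.0072769158) = 0.08530.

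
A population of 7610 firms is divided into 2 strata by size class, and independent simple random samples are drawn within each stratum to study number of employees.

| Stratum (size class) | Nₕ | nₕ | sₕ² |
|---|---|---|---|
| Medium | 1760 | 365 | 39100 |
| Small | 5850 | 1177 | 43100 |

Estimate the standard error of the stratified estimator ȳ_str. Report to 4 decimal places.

Var(ȳ_str) = Σₕ Wₕ²(1 − fₕ)sₕ²/nₕ with Wₕ = Nₕ/N, N = 7610.
Medium: Wₕ = 0.23127464; term = 0.23127464²·(1 − 0.20738636)·39100/365 = 4.5415223.
Small: Wₕ = 0.76872536; term = 0.76872536²·(1 − 0.20119658)·43100/1177 = 17.285548.
Sum = 21.82707.
SE = √(21.82707) = 4.6719.

4.6719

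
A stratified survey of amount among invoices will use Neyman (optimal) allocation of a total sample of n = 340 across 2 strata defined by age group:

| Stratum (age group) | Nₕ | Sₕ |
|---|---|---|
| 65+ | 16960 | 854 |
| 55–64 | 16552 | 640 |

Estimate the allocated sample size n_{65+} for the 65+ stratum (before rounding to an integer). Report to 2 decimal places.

196.37

Neyman allocation: nₕ = n·NₕSₕ / Σⱼ NⱼSⱼ.
Σ NⱼSⱼ = 16960·854 + 16552·640 = 2.507712 × 10^7.
n_{65+} = 340·16960·854 / (2.507712 × 10^7) = 196.37.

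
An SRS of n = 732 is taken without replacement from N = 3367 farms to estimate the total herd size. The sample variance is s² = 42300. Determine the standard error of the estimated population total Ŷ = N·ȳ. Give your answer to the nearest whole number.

22643

Var(Ŷ) = N²·Var(ȳ) = N²·(1 − n/N)·s²/n.
f = 732/3367 = 0.21740422; Var(ȳ) = 0.78259578·42300/732 = 45.223773.
Var(Ŷ) = 3367² · 45.223773 = 5.1268785 × 10^8.
SE(Ŷ) = √(5.1268785 × 10^8) = 22643.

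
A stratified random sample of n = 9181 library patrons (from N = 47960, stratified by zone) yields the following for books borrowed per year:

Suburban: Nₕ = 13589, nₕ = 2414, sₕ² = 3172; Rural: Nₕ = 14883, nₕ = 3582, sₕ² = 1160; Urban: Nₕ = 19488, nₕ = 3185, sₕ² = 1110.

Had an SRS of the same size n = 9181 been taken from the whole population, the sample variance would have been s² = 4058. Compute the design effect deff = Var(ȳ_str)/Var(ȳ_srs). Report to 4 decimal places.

Var(ȳ_str) = Σ Wₕ²(1−fₕ)sₕ²/nₕ with Wₕ = Nₕ/47960:
  Suburban: (13589/47960)²·(1−2414/13589)·3172/2414 = 0.086750621
  Rural: (14883/47960)²·(1−3582/14883)·1160/3582 = 0.023679985
  Urban: (19488/47960)²·(1−3185/19488)·1110/3185 = 0.048138216
  → Var(ȳ_str) = 0.15856882.
Var(ȳ_srs) = (1 − 9181/47960)·4058/9181 = 0.35738761.
deff = 0.15856882 / 0.35738761 = 0.4437.

0.4437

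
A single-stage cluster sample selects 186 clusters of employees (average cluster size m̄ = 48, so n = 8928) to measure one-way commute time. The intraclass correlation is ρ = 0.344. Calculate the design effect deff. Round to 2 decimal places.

17.17

deff = 1 + (48 − 1)·0.344 = 1 + 16.168 = 17.168.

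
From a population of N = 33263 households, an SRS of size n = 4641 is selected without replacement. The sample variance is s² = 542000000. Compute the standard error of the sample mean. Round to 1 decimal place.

317.0

Under SRS without replacement, Var(ȳ) = (1 − f)·s²/n with f = n/N = 4641/33263 = 0.13952440.
Var(ȳ) = (1 − 0.13952440)·542000000/4641 = 0.86047560·116785.18 = 100490.79.
SE(ȳ) = √(100490.79) = 317.0.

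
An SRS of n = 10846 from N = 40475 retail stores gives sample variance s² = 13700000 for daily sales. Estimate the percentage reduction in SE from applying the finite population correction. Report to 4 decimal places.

f = n/N = 10846/40475 = 0.26796788.
SE_no-fpc = √(s²/n) = 35.54066; SE_fpc = √((1−f)s²/n) = 30.408189.
Ratio = √(1−f) = 0.85558876. Reduction = 100·(1 − 0.85558876) = 14.4411%.

14.4411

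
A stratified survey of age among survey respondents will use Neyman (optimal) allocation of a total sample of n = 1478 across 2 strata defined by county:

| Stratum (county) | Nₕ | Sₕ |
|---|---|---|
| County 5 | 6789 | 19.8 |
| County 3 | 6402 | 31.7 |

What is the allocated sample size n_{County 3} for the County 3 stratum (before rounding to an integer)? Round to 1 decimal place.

Neyman allocation: nₕ = n·NₕSₕ / Σⱼ NⱼSⱼ.
Σ NⱼSⱼ = 6789·19.8 + 6402·31.7 = 337365.6.
n_{County 3} = 1478·6402·31.7 / 337365.6 = 889.1.

889.1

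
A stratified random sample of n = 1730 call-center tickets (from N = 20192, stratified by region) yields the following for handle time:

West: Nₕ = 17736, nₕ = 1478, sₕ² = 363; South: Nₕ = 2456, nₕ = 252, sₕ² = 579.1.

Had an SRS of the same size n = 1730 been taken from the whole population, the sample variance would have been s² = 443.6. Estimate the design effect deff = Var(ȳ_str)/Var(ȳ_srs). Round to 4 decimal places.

Var(ȳ_str) = Σ Wₕ²(1−fₕ)sₕ²/nₕ with Wₕ = Nₕ/20192:
  West: (17736/20192)²·(1−1478/17736)·363/1478 = 0.1736986
  South: (2456/20192)²·(1−252/2456)·579.1/252 = 0.030509445
  → Var(ȳ_str) = 0.20420805.
Var(ȳ_srs) = (1 − 1730/20192)·443.6/1730 = 0.23444709.
deff = 0.20420805 / 0.23444709 = 0.8710.

0.8710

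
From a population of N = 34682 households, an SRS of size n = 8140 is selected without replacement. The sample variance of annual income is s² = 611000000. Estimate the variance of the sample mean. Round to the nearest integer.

Under SRS without replacement, Var(ȳ) = (1 − f)·s²/n with f = n/N = 8140/34682 = 0.23470388.
Var(ȳ) = (1 − 0.23470388)·611000000/8140 = 0.76529612·75061.425 = 57444.217.

57444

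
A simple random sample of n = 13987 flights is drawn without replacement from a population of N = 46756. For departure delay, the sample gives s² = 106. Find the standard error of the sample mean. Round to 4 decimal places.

0.0729

Under SRS without replacement, Var(ȳ) = (1 − f)·s²/n with f = n/N = 13987/46756 = 0.29914877.
Var(ȳ) = (1 − 0.29914877)·106/13987 = 0.70085123·0.0075784657 = 0.005311377.
SE(ȳ) = √(0.005311377) = 0.0729.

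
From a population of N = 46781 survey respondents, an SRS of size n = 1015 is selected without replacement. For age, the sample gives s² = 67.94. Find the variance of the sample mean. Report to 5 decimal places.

Under SRS without replacement, Var(ȳ) = (1 − f)·s²/n with f = n/N = 1015/46781 = 0.02169684.
Var(ȳ) = (1 − 0.02169684)·67.94/1015 = 0.97830316·0.066935961 = 0.065483662.

0.06548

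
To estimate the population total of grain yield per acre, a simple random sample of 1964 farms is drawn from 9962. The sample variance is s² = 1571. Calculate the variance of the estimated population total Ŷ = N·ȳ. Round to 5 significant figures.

Var(Ŷ) = N²·Var(ȳ) = N²·(1 − n/N)·s²/n.
f = 1964/9962 = 0.19714917; Var(ȳ) = 0.80285083·1571/1964 = 0.64219891.
Var(Ŷ) = 9962² · 0.64219891 = 6.3732747 × 10^7.

6.3733 × 10^7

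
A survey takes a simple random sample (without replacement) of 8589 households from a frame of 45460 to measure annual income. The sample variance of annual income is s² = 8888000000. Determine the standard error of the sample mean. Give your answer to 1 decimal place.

Under SRS without replacement, Var(ȳ) = (1 − f)·s²/n with f = n/N = 8589/45460 = 0.18893533.
Var(ȳ) = (1 − 0.18893533)·8888000000/8589 = 0.81106467·1.034812 × 10^6 = 839299.43.
SE(ȳ) = √(839299.43) = 916.1.

916.1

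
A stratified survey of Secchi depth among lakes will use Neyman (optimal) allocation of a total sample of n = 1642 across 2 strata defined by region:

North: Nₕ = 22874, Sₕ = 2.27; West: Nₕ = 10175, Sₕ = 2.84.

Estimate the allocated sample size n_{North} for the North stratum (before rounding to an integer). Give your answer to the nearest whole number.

Neyman allocation: nₕ = n·NₕSₕ / Σⱼ NⱼSⱼ.
Σ NⱼSⱼ = 22874·2.27 + 10175·2.84 = 80820.98.
n_{North} = 1642·22874·2.27 / 80820.98 = 1055.

1055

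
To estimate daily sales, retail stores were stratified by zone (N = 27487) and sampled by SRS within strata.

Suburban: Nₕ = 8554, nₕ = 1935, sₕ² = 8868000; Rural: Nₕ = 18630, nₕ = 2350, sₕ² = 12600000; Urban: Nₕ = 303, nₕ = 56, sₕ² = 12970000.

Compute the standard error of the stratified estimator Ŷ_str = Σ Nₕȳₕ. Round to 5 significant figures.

1.3795 × 10^6

Var(Ŷ_str) = Σₕ Nₕ²(1 − fₕ)sₕ²/nₕ.
Suburban: 8554²·(1 − 1935/8554)·8868000/1935 = 2.5948147 × 10^11.
Rural: 18630²·(1 − 2350/18630)·12600000/2350 = 1.626185 × 10^12.
Urban: 303²·(1 − 56/303)·12970000/56 = 1.733371 × 10^10.
Sum = 1.9030002 × 10^12.
SE = √(1.9030002 × 10^12) = 1.3795 × 10^6.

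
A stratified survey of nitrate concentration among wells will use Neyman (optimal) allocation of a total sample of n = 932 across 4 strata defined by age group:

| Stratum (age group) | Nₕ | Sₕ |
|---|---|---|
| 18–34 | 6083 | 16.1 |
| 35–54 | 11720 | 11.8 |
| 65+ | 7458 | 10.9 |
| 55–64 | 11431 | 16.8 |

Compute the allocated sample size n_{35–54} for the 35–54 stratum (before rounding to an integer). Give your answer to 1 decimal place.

Neyman allocation: nₕ = n·NₕSₕ / Σⱼ NⱼSⱼ.
Σ NⱼSⱼ = 6083·16.1 + 11720·11.8 + 7458·10.9 + 11431·16.8 = 509565.3.
n_{35–54} = 932·11720·11.8 / 509565.3 = 252.9.

252.9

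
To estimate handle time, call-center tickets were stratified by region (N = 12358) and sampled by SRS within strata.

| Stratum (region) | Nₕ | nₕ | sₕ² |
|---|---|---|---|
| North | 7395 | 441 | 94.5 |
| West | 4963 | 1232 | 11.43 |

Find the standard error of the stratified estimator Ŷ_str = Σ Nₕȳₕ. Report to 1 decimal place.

3345.4

Var(Ŷ_str) = Σₕ Nₕ²(1 − fₕ)sₕ²/nₕ.
North: 7395²·(1 − 441/7395)·94.5/441 = 1.1019606 × 10^7.
West: 4963²·(1 − 1232/4963)·11.43/1232 = 171792.84.
Sum = 1.1191399 × 10^7.
SE = √(1.1191399 × 10^7) = 3345.4.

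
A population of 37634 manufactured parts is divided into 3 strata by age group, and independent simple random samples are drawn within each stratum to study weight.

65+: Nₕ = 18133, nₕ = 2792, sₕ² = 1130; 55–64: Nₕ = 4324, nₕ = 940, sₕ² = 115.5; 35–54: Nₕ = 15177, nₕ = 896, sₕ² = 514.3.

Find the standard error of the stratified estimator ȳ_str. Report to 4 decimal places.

0.4106

Var(ȳ_str) = Σₕ Wₕ²(1 − fₕ)sₕ²/nₕ with Wₕ = Nₕ/N, N = 37634.
65+: Wₕ = 0.48182495; term = 0.48182495²·(1 − 0.15397342)·1130/2792 = 0.079492398.
55–64: Wₕ = 0.11489610; term = 0.11489610²·(1 − 0.21739130)·115.5/940 = 0.0012694319.
35–54: Wₕ = 0.40327895; term = 0.40327895²·(1 − 0.05903670)·514.3/896 = 0.087839996.
Sum = 0.16860183.
SE = √(0.16860183) = 0.4106.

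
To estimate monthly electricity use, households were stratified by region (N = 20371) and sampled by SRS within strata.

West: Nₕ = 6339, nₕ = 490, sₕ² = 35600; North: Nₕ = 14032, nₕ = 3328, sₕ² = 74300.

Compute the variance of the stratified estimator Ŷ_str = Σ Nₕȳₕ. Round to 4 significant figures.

Var(Ŷ_str) = Σₕ Nₕ²(1 − fₕ)sₕ²/nₕ.
West: 6339²·(1 − 490/6339)·35600/490 = 2.6937438 × 10^9.
North: 14032²·(1 − 3328/14032)·74300/3328 = 3.3532905 × 10^9.
Sum = 6.0470343 × 10^9.

6.047 × 10^9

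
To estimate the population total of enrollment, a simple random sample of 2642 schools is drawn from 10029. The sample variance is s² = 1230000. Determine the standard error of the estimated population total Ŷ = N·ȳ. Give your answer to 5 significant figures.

Var(Ŷ) = N²·Var(ȳ) = N²·(1 − n/N)·s²/n.
f = 2642/10029 = 0.26343604; Var(ȳ) = 0.73656396·1230000/2642 = 342.91207.
Var(Ŷ) = 10029² · 342.91207 = 3.4490384 × 10^10.
SE(Ŷ) = √(3.4490384 × 10^10) = 185720.

185720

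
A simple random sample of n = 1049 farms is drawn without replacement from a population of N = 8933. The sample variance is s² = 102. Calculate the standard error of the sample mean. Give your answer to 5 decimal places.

0.29295

Under SRS without replacement, Var(ȳ) = (1 − f)·s²/n with f = n/N = 1049/8933 = 0.11742975.
Var(ȳ) = (1 − 0.11742975)·102/1049 = 0.88257025·0.097235462 = 0.085817126.
SE(ȳ) = √(0.085817126) = 0.29295.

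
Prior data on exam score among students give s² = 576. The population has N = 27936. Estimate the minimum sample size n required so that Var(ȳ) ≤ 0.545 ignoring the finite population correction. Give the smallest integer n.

1057

Without fpc, n₀ = s²/D = 576/0.545 = 1056.8807.
Rounding up, n = 1057.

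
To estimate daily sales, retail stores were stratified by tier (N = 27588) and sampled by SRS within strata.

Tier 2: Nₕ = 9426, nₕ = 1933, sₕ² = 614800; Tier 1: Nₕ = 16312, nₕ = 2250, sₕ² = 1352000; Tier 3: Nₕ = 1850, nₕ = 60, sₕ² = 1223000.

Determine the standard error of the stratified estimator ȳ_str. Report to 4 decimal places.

17.3002

Var(ȳ_str) = Σₕ Wₕ²(1 − fₕ)sₕ²/nₕ with Wₕ = Nₕ/N, N = 27588.
Tier 2: Wₕ = 0.34167029; term = 0.34167029²·(1 − 0.20507108)·614800/1933 = 29.515133.
Tier 1: Wₕ = 0.59127157; term = 0.59127157²·(1 − 0.13793526)·1352000/2250 = 181.09566.
Tier 3: Wₕ = 0.06705814; term = 0.06705814²·(1 − 0.03243243)·1223000/60 = 88.686912.
Sum = 299.29771.
SE = √(299.29771) = 17.3002.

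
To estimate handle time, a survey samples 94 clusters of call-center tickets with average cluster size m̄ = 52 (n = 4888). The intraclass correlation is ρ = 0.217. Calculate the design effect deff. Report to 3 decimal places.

deff = 1 + (52 − 1)·0.217 = 1 + 11.067 = 12.067.

12.067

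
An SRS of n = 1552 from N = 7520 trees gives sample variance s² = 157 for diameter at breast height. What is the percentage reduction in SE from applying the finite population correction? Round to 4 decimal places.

f = n/N = 1552/7520 = 0.20638298.
SE_no-fpc = √(s²/n) = 0.31805627; SE_fpc = √((1−f)s²/n) = 0.28334102.
Ratio = √(1−f) = 0.89085185. Reduction = 100·(1 − 0.89085185) = 10.9148%.

10.9148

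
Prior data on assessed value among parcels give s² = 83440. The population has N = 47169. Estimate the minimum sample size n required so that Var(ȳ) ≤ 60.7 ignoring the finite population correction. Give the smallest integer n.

Without fpc, n₀ = s²/D = 83440/60.7 = 1374.6293.
Rounding up, n = 1375.

1375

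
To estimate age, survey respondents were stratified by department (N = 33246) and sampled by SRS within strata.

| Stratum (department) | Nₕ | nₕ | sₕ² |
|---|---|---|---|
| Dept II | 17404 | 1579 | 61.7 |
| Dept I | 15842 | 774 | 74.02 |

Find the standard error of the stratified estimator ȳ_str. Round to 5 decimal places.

0.17433

Var(ȳ_str) = Σₕ Wₕ²(1 − fₕ)sₕ²/nₕ with Wₕ = Nₕ/N, N = 33246.
Dept II: Wₕ = 0.52349155; term = 0.52349155²·(1 − 0.09072627)·61.7/1579 = 0.0097368174.
Dept I: Wₕ = 0.47650845; term = 0.47650845²·(1 − 0.04885747)·74.02/774 = 0.020653561.
Sum = 0.030390378.
SE = √(0.030390378) = 0.17433.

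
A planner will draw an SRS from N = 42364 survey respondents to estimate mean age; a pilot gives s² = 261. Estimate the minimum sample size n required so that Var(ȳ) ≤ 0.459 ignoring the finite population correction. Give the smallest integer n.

Without fpc, n₀ = s²/D = 261/0.459 = 568.6275.
Rounding up, n = 569.

569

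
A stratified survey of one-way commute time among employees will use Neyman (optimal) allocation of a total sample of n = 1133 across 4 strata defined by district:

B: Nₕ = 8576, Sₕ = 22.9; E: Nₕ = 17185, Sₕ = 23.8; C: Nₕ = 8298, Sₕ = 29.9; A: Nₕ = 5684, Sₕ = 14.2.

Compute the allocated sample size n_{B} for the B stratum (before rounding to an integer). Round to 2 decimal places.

238.18

Neyman allocation: nₕ = n·NₕSₕ / Σⱼ NⱼSⱼ.
Σ NⱼSⱼ = 8576·22.9 + 17185·23.8 + 8298·29.9 + 5684·14.2 = 934216.4.
n_{B} = 1133·8576·22.9 / 934216.4 = 238.18.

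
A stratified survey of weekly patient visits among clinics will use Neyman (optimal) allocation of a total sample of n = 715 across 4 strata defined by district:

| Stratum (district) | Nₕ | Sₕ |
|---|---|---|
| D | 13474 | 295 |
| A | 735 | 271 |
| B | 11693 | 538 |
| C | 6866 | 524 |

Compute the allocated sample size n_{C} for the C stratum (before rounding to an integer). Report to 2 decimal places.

Neyman allocation: nₕ = n·NₕSₕ / Σⱼ NⱼSⱼ.
Σ NⱼSⱼ = 13474·295 + 735·271 + 11693·538 + 6866·524 = 1.4062633 × 10^7.
n_{C} = 715·6866·524 / (1.4062633 × 10^7) = 182.93.

182.93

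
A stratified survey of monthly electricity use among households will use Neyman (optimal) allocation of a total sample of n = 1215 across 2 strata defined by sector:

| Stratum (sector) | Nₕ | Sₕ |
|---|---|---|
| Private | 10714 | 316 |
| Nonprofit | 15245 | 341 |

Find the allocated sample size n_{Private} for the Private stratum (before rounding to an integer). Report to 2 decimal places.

Neyman allocation: nₕ = n·NₕSₕ / Σⱼ NⱼSⱼ.
Σ NⱼSⱼ = 10714·316 + 15245·341 = 8.584169 × 10^6.
n_{Private} = 1215·10714·316 / (8.584169 × 10^6) = 479.20.

479.20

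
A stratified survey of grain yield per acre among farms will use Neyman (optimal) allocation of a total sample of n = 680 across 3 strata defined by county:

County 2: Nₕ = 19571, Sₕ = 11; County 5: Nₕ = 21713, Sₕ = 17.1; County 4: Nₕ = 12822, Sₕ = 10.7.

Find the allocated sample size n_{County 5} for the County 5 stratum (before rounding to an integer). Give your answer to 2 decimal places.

Neyman allocation: nₕ = n·NₕSₕ / Σⱼ NⱼSⱼ.
Σ NⱼSⱼ = 19571·11 + 21713·17.1 + 12822·10.7 = 723768.7.
n_{County 5} = 680·21713·17.1 / 723768.7 = 348.84.

348.84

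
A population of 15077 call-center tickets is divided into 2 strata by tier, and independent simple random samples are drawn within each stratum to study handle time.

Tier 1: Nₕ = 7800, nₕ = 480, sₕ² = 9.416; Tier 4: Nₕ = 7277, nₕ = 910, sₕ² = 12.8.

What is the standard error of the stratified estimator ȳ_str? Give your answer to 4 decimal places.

0.0883

Var(ȳ_str) = Σₕ Wₕ²(1 − fₕ)sₕ²/nₕ with Wₕ = Nₕ/N, N = 15077.
Tier 1: Wₕ = 0.51734430; term = 0.51734430²·(1 − 0.06153846)·9.416/480 = 0.0049272095.
Tier 4: Wₕ = 0.48265570; term = 0.48265570²·(1 − 0.12505153)·12.8/910 = 0.0028669884.
Sum = 0.0077941979.
SE = √(0.0077941979) = 0.0883.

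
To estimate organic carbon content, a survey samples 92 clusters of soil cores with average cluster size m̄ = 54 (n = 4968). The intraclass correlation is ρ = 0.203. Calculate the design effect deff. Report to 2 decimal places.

11.76

deff = 1 + (54 − 1)·0.203 = 1 + 10.759 = 11.759.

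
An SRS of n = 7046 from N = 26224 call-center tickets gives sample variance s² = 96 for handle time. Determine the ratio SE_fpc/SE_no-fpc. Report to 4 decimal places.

0.8552

f = n/N = 7046/26224 = 0.26868517.
SE_no-fpc = √(s²/n) = 0.11672511; SE_fpc = √((1−f)s²/n) = 0.099819752.
Ratio = √(1−f) = 0.85516947.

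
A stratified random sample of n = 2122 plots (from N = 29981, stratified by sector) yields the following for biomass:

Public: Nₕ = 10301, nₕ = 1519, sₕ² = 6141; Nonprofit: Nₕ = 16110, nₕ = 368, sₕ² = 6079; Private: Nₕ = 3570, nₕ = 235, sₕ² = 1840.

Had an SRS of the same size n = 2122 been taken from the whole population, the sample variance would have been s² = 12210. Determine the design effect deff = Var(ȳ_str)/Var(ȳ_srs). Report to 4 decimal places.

0.9672

Var(ȳ_str) = Σ Wₕ²(1−fₕ)sₕ²/nₕ with Wₕ = Nₕ/29981:
  Public: (10301/29981)²·(1−1519/10301)·6141/1519 = 0.40687585
  Nonprofit: (16110/29981)²·(1−368/16110)·6079/368 = 4.6606613
  Private: (3570/29981)²·(1−235/3570)·1840/235 = 0.10371028
  → Var(ȳ_str) = 5.1712474.
Var(ȳ_srs) = (1 − 2122/29981)·12210/2122 = 5.3467477.
deff = 5.1712474 / 5.3467477 = 0.9672.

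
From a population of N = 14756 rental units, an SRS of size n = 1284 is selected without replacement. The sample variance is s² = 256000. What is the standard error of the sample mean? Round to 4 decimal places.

13.4918

Under SRS without replacement, Var(ȳ) = (1 − f)·s²/n with f = n/N = 1284/14756 = 0.08701545.
Var(ȳ) = (1 − 0.08701545)·256000/1284 = 0.91298455·199.37695 = 182.02807.
SE(ȳ) = √(182.02807) = 13.4918.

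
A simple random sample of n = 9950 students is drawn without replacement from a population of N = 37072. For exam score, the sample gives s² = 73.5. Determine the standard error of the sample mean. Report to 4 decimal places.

Under SRS without replacement, Var(ȳ) = (1 − f)·s²/n with f = n/N = 9950/37072 = 0.26839663.
Var(ȳ) = (1 − 0.26839663)·73.5/9950 = 0.73160337·0.0073869347 = 0.0054043063.
SE(ȳ) = √(0.0054043063) = 0.0735.

0.0735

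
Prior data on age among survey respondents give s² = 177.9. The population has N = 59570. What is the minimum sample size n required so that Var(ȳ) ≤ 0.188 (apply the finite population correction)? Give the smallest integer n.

Without fpc, n₀ = s²/D = 177.9/0.188 = 946.2766.
With fpc, (1 − n/N)·s²/n ≤ D requires n ≥ n₀/(1 + n₀/N) = 946.2766/(1 + 946.2766/59570) = 931.4799.
Rounding up, n = 932.

932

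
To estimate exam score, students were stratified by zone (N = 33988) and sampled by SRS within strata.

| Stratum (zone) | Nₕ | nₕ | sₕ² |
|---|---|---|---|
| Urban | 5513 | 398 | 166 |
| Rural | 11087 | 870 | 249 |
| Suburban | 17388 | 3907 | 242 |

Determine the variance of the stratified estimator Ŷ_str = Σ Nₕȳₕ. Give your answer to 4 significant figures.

5.870 × 10^7

Var(Ŷ_str) = Σₕ Nₕ²(1 − fₕ)sₕ²/nₕ.
Urban: 5513²·(1 − 398/5513)·166/398 = 1.176139 × 10^7.
Rural: 11087²·(1 − 870/11087)·249/870 = 3.2420338 × 10^7.
Suburban: 17388²·(1 − 3907/17388)·242/3907 = 1.4519234 × 10^7.
Sum = 5.8700962 × 10^7.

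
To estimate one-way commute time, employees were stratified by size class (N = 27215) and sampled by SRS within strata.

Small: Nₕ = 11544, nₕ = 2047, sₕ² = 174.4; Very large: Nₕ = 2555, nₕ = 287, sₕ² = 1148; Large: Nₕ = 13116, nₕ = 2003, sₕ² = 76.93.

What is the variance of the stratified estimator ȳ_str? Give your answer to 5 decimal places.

0.05146

Var(ȳ_str) = Σₕ Wₕ²(1 − fₕ)sₕ²/nₕ with Wₕ = Nₕ/N, N = 27215.
Small: Wₕ = 0.42417784; term = 0.42417784²·(1 − 0.17732155)·174.4/2047 = 0.012611151.
Very large: Wₕ = 0.09388205; term = 0.09388205²·(1 − 0.11232877)·1148/287 = 0.031295167.
Large: Wₕ = 0.48194011; term = 0.48194011²·(1 − 0.15271424)·76.93/2003 = 0.0075584166.
Sum = 0.051464735.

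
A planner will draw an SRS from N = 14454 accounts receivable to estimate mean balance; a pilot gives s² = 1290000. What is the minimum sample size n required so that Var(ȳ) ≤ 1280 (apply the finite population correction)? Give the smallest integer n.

943

Without fpc, n₀ = s²/D = 1290000/1280 = 1007.8125.
With fpc, (1 − n/N)·s²/n ≤ D requires n ≥ n₀/(1 + n₀/N) = 1007.8125/(1 + 1007.8125/14454) = 942.1225.
Rounding up, n = 943.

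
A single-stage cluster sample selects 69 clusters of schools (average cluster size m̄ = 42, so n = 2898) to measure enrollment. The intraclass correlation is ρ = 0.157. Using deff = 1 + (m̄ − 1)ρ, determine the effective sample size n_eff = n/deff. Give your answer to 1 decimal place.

deff = 1 + (42 − 1)·0.157 = 1 + 6.437 = 7.437.
n_eff = 2898 / 7.437 = 389.7.

389.7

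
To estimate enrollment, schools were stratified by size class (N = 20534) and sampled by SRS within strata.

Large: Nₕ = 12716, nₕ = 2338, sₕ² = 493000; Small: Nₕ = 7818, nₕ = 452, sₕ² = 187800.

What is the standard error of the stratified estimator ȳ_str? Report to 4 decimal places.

Var(ȳ_str) = Σₕ Wₕ²(1 − fₕ)sₕ²/nₕ with Wₕ = Nₕ/N, N = 20534.
Large: Wₕ = 0.61926561; term = 0.61926561²·(1 − 0.18386285)·493000/2338 = 65.996284.
Small: Wₕ = 0.38073439; term = 0.38073439²·(1 − 0.05781530)·187800/452 = 56.746283.
Sum = 122.74257.
SE = √(122.74257) = 11.0789.

11.0789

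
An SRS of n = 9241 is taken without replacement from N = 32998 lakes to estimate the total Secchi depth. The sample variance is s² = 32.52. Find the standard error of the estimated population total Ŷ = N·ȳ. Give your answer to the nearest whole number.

Var(Ŷ) = N²·Var(ȳ) = N²·(1 − n/N)·s²/n.
f = 9241/32998 = 0.28004728; Var(ȳ) = 0.71995272·32.52/9241 = 0.0025335854.
Var(Ŷ) = 32998² · 0.0025335854 = 2.7587401 × 10^6.
SE(Ŷ) = √(2.7587401 × 10^6) = 1661.

1661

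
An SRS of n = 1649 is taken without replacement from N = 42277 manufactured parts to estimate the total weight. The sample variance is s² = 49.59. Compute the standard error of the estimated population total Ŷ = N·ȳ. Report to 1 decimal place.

Var(Ŷ) = N²·Var(ȳ) = N²·(1 − n/N)·s²/n.
f = 1649/42277 = 0.03900466; Var(ȳ) = 0.96099534·49.59/1649 = 0.028899793.
Var(Ŷ) = 42277² · 0.028899793 = 5.1653893 × 10^7.
SE(Ŷ) = √(5.1653893 × 10^7) = 7187.1.

7187.1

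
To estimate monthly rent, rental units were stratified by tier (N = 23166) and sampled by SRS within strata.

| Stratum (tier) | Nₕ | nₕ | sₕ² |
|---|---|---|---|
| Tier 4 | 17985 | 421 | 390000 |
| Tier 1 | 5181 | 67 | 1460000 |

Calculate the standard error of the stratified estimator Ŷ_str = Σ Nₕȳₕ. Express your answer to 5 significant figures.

932740

Var(Ŷ_str) = Σₕ Nₕ²(1 − fₕ)sₕ²/nₕ.
Tier 4: 17985²·(1 − 421/17985)·390000/421 = 2.9262834 × 10^11.
Tier 1: 5181²·(1 − 67/5181)·1460000/67 = 5.7736755 × 10^11.
Sum = 8.6999589 × 10^11.
SE = √(8.6999589 × 10^11) = 932740.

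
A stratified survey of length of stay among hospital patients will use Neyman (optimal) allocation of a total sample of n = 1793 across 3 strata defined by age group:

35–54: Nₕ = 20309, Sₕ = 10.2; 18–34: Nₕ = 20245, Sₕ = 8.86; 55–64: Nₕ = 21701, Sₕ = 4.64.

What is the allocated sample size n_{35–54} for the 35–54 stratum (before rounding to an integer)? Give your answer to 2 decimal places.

Neyman allocation: nₕ = n·NₕSₕ / Σⱼ NⱼSⱼ.
Σ NⱼSⱼ = 20309·10.2 + 20245·8.86 + 21701·4.64 = 487215.14.
n_{35–54} = 1793·20309·10.2 / 487215.14 = 762.34.

762.34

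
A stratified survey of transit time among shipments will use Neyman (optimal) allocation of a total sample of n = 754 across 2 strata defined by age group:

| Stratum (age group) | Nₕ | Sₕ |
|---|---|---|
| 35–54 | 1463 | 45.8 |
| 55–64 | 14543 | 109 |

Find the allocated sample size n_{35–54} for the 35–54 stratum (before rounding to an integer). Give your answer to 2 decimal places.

Neyman allocation: nₕ = n·NₕSₕ / Σⱼ NⱼSⱼ.
Σ NⱼSⱼ = 1463·45.8 + 14543·109 = 1.6521924 × 10^6.
n_{35–54} = 754·1463·45.8 / (1.6521924 × 10^6) = 30.58.

30.58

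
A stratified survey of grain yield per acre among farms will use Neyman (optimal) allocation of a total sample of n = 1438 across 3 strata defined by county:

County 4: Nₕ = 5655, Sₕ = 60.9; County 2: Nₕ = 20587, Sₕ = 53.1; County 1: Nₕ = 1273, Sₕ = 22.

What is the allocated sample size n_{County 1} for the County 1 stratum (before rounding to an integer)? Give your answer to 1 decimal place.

27.5

Neyman allocation: nₕ = n·NₕSₕ / Σⱼ NⱼSⱼ.
Σ NⱼSⱼ = 5655·60.9 + 20587·53.1 + 1273·22 = 1.4655652 × 10^6.
n_{County 1} = 1438·1273·22 / (1.4655652 × 10^6) = 27.5.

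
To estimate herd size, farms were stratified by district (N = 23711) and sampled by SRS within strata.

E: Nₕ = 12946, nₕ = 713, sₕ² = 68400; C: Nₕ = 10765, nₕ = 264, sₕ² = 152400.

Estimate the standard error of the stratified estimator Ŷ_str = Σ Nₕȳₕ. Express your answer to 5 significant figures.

283640

Var(Ŷ_str) = Σₕ Nₕ²(1 − fₕ)sₕ²/nₕ.
E: 12946²·(1 − 713/12946)·68400/713 = 1.5192707 × 10^10.
C: 10765²·(1 − 264/10765)·152400/264 = 6.5256794 × 10^10.
Sum = 8.0449501 × 10^10.
SE = √(8.0449501 × 10^10) = 283640.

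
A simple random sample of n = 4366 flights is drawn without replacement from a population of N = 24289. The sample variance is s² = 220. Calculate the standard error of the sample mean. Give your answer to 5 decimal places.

0.20330

Under SRS without replacement, Var(ȳ) = (1 − f)·s²/n with f = n/N = 4366/24289 = 0.17975215.
Var(ȳ) = (1 − 0.17975215)·220/4366 = 0.82024785·0.050389372 = 0.041331774.
SE(ȳ) = √(0.041331774) = 0.20330.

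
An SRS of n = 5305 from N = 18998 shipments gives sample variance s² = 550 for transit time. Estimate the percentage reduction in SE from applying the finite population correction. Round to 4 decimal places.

f = n/N = 5305/18998 = 0.27923992.
SE_no-fpc = √(s²/n) = 0.32198723; SE_fpc = √((1−f)s²/n) = 0.2733594.
Ratio = √(1−f) = 0.84897590. Reduction = 100·(1 − 0.84897590) = 15.1024%.

15.1024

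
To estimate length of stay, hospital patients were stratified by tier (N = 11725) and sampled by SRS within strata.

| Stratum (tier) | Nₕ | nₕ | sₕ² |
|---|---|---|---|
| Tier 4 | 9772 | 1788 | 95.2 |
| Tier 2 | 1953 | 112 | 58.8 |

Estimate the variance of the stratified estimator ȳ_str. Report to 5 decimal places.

0.04395

Var(ȳ_str) = Σₕ Wₕ²(1 − fₕ)sₕ²/nₕ with Wₕ = Nₕ/N, N = 11725.
Tier 4: Wₕ = 0.83343284; term = 0.83343284²·(1 − 0.18297176)·95.2/1788 = 0.030216748.
Tier 2: Wₕ = 0.16656716; term = 0.16656716²·(1 − 0.05734767)·58.8/112 = 0.013730604.
Sum = 0.043947352.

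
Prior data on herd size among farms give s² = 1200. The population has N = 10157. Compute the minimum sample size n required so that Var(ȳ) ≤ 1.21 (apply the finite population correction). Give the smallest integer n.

904

Without fpc, n₀ = s²/D = 1200/1.21 = 991.7355.
With fpc, (1 − n/N)·s²/n ≤ D requires n ≥ n₀/(1 + n₀/N) = 991.7355/(1 + 991.7355/10157) = 903.5157.
Rounding up, n = 904.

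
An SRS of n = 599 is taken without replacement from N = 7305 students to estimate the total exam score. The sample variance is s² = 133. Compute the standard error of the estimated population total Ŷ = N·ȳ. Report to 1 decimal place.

3298.0

Var(Ŷ) = N²·Var(ȳ) = N²·(1 − n/N)·s²/n.
f = 599/7305 = 0.08199863; Var(ȳ) = 0.91800137·133/599 = 0.20383002.
Var(Ŷ) = 7305² · 0.20383002 = 1.0876986 × 10^7.
SE(Ŷ) = √(1.0876986 × 10^7) = 3298.0.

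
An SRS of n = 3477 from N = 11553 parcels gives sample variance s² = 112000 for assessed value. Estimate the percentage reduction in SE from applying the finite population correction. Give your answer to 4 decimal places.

16.3914

f = n/N = 3477/11553 = 0.30096079.
SE_no-fpc = √(s²/n) = 5.6755332; SE_fpc = √((1−f)s²/n) = 4.7452318.
Ratio = √(1−f) = 0.83608565. Reduction = 100·(1 − 0.83608565) = 16.3914%.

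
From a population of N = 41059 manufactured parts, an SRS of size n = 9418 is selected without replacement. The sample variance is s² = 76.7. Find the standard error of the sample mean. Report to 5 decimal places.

Under SRS without replacement, Var(ȳ) = (1 − f)·s²/n with f = n/N = 9418/41059 = 0.22937724.
Var(ȳ) = (1 − 0.22937724)·76.7/9418 = 0.77062276·0.0081439796 = 0.0062759361.
SE(ȳ) = √(0.0062759361) = 0.07922.

0.07922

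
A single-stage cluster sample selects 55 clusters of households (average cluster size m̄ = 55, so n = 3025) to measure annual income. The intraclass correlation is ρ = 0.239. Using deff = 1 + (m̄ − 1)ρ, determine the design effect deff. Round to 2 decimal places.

deff = 1 + (55 − 1)·0.239 = 1 + 12.906 = 13.906.

13.91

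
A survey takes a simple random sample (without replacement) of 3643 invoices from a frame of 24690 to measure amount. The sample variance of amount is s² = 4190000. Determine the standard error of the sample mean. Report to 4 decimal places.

31.3121

Under SRS without replacement, Var(ȳ) = (1 − f)·s²/n with f = n/N = 3643/24690 = 0.14754962.
Var(ȳ) = (1 − 0.14754962)·4190000/3643 = 0.85245038·1150.151 = 980.44664.
SE(ȳ) = √(980.44664) = 31.3121.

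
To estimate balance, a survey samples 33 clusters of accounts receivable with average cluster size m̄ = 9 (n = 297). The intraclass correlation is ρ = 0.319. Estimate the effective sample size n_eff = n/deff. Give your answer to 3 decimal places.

83.615

deff = 1 + (9 − 1)·0.319 = 1 + 2.552 = 3.552.
n_eff = 297 / 3.552 = 83.615.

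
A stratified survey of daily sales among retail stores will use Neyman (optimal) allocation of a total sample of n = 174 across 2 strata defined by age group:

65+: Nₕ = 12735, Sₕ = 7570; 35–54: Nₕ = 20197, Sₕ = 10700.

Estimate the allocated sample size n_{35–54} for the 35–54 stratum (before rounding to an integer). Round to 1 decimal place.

Neyman allocation: nₕ = n·NₕSₕ / Σⱼ NⱼSⱼ.
Σ NⱼSⱼ = 12735·7570 + 20197·10700 = 3.1251185 × 10^8.
n_{35–54} = 174·20197·10700 / (3.1251185 × 10^8) = 120.3.

120.3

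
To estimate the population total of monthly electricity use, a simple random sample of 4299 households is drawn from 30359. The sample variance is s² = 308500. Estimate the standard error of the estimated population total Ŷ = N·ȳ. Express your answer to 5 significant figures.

Var(Ŷ) = N²·Var(ȳ) = N²·(1 − n/N)·s²/n.
f = 4299/30359 = 0.14160545; Var(ȳ) = 0.85839455·308500/4299 = 61.599143.
Var(Ŷ) = 30359² · 61.599143 = 5.6774013 × 10^10.
SE(Ŷ) = √(5.6774013 × 10^10) = 238270.

238270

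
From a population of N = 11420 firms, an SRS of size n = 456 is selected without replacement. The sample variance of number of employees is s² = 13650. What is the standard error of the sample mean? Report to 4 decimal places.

5.3609

Under SRS without replacement, Var(ȳ) = (1 − f)·s²/n with f = n/N = 456/11420 = 0.03992995.
Var(ȳ) = (1 − 0.03992995)·13650/456 = 0.96007005·29.934211 = 28.738939.
SE(ȳ) = √(28.738939) = 5.3609.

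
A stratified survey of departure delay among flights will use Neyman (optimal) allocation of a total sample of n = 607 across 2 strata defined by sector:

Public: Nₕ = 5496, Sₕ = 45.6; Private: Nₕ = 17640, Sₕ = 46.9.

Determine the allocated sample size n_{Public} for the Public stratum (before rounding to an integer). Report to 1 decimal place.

141.1

Neyman allocation: nₕ = n·NₕSₕ / Σⱼ NⱼSⱼ.
Σ NⱼSⱼ = 5496·45.6 + 17640·46.9 = 1.0779336 × 10^6.
n_{Public} = 607·5496·45.6 / (1.0779336 × 10^6) = 141.1.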